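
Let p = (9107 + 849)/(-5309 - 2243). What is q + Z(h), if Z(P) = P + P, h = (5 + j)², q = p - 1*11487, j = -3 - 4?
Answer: -21674841/1888 ≈ -11480.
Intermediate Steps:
j = -7
p = -2489/1888 (p = 9956/(-7552) = 9956*(-1/7552) = -2489/1888 ≈ -1.3183)
q = -21689945/1888 (q = -2489/1888 - 1*11487 = -2489/1888 - 11487 = -21689945/1888 ≈ -11488.)
h = 4 (h = (5 - 7)² = (-2)² = 4)
Z(P) = 2*P
q + Z(h) = -21689945/1888 + 2*4 = -21689945/1888 + 8 = -21674841/1888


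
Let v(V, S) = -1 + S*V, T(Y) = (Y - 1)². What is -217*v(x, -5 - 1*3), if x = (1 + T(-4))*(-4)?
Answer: -180327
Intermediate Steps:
T(Y) = (-1 + Y)²
x = -104 (x = (1 + (-1 - 4)²)*(-4) = (1 + (-5)²)*(-4) = (1 + 25)*(-4) = 26*(-4) = -104)
-217*v(x, -5 - 1*3) = -217*(-1 + (-5 - 1*3)*(-104)) = -217*(-1 + (-5 - 3)*(-104)) = -217*(-1 - 8*(-104)) = -217*(-1 + 832) = -217*831 = -180327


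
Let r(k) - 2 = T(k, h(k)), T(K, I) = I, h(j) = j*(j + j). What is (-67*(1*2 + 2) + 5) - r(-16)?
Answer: -777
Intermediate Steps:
h(j) = 2*j**2 (h(j) = j*(2*j) = 2*j**2)
r(k) = 2 + 2*k**2
(-67*(1*2 + 2) + 5) - r(-16) = (-67*(1*2 + 2) + 5) - (2 + 2*(-16)**2) = (-67*(2 + 2) + 5) - (2 + 2*256) = (-67*4 + 5) - (2 + 512) = (-268 + 5) - 1*514 = -263 - 514 = -777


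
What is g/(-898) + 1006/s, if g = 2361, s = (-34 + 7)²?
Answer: -817781/654642 ≈ -1.2492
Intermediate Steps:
s = 729 (s = (-27)² = 729)
g/(-898) + 1006/s = 2361/(-898) + 1006/729 = 2361*(-1/898) + 1006*(1/729) = -2361/898 + 1006/729 = -817781/654642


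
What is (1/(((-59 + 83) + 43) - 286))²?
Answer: 1/47961 ≈ 2.0850e-5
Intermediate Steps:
(1/(((-59 + 83) + 43) - 286))² = (1/((24 + 43) - 286))² = (1/(67 - 286))² = (1/(-219))² = (-1/219)² = 1/47961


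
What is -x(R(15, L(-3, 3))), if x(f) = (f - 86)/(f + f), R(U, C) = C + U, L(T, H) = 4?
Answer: 67/38 ≈ 1.7632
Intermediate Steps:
x(f) = (-86 + f)/(2*f) (x(f) = (-86 + f)/((2*f)) = (-86 + f)*(1/(2*f)) = (-86 + f)/(2*f))
-x(R(15, L(-3, 3))) = -(-86 + (4 + 15))/(2*(4 + 15)) = -(-86 + 19)/(2*19) = -(-67)/(2*19) = -1*(-67/38) = 67/38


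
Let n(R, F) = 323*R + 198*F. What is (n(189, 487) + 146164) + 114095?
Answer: 417732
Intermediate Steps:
n(R, F) = 198*F + 323*R
(n(189, 487) + 146164) + 114095 = ((198*487 + 323*189) + 146164) + 114095 = ((96426 + 61047) + 146164) + 114095 = (157473 + 146164) + 114095 = 303637 + 114095 = 417732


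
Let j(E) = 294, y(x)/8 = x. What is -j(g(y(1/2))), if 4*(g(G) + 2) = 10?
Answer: -294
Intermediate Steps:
y(x) = 8*x
g(G) = ½ (g(G) = -2 + (¼)*10 = -2 + 5/2 = ½)
-j(g(y(1/2))) = -1*294 = -294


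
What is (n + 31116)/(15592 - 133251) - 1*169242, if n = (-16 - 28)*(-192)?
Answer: -19912884042/117659 ≈ -1.6924e+5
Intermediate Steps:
n = 8448 (n = -44*(-192) = 8448)
(n + 31116)/(15592 - 133251) - 1*169242 = (8448 + 31116)/(15592 - 133251) - 1*169242 = 39564/(-117659) - 169242 = 39564*(-1/117659) - 169242 = -39564/117659 - 169242 = -19912884042/117659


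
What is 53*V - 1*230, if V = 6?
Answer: 88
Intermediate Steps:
53*V - 1*230 = 53*6 - 1*230 = 318 - 230 = 88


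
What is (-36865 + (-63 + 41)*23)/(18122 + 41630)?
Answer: -37371/59752 ≈ -0.62543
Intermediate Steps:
(-36865 + (-63 + 41)*23)/(18122 + 41630) = (-36865 - 22*23)/59752 = (-36865 - 506)*(1/59752) = -37371*1/59752 = -37371/59752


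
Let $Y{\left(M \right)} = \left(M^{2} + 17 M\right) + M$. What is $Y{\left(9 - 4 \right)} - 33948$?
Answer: $-33833$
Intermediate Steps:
$Y{\left(M \right)} = M^{2} + 18 M$
$Y{\left(9 - 4 \right)} - 33948 = \left(9 - 4\right) \left(18 + \left(9 - 4\right)\right) - 33948 = 5 \left(18 + 5\right) - 33948 = 5 \cdot 23 - 33948 = 115 - 33948 = -33833$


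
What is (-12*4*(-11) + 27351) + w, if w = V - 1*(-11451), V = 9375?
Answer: 48705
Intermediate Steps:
w = 20826 (w = 9375 - 1*(-11451) = 9375 + 11451 = 20826)
(-12*4*(-11) + 27351) + w = (-12*4*(-11) + 27351) + 20826 = (-48*(-11) + 27351) + 20826 = (528 + 27351) + 20826 = 27879 + 20826 = 48705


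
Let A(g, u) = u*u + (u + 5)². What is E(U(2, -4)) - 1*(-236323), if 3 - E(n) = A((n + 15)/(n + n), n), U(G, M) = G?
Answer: 236273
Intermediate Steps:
A(g, u) = u² + (5 + u)²
E(n) = 3 - n² - (5 + n)² (E(n) = 3 - (n² + (5 + n)²) = 3 + (-n² - (5 + n)²) = 3 - n² - (5 + n)²)
E(U(2, -4)) - 1*(-236323) = (3 - 1*2² - (5 + 2)²) - 1*(-236323) = (3 - 1*4 - 1*7²) + 236323 = (3 - 4 - 1*49) + 236323 = (3 - 4 - 49) + 236323 = -50 + 236323 = 236273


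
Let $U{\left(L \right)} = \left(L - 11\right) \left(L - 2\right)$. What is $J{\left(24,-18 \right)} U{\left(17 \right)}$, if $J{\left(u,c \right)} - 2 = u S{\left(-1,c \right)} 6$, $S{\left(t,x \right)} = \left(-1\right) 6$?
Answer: $-77580$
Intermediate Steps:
$S{\left(t,x \right)} = -6$
$U{\left(L \right)} = \left(-11 + L\right) \left(-2 + L\right)$
$J{\left(u,c \right)} = 2 - 36 u$ ($J{\left(u,c \right)} = 2 + u \left(-6\right) 6 = 2 + - 6 u 6 = 2 - 36 u$)
$J{\left(24,-18 \right)} U{\left(17 \right)} = \left(2 - 864\right) \left(22 + 17^{2} - 221\right) = \left(2 - 864\right) \left(22 + 289 - 221\right) = \left(-862\right) 90 = -77580$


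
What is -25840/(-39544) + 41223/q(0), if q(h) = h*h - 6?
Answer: -67915303/9886 ≈ -6869.8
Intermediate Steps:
q(h) = -6 + h**2 (q(h) = h**2 - 6 = -6 + h**2)
-25840/(-39544) + 41223/q(0) = -25840/(-39544) + 41223/(-6 + 0**2) = -25840*(-1/39544) + 41223/(-6 + 0) = 3230/4943 + 41223/(-6) = 3230/4943 + 41223*(-1/6) = 3230/4943 - 13741/2 = -67915303/9886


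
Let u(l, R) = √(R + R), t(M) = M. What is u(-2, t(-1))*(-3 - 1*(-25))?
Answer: 22*I*√2 ≈ 31.113*I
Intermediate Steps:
u(l, R) = √2*√R (u(l, R) = √(2*R) = √2*√R)
u(-2, t(-1))*(-3 - 1*(-25)) = (√2*√(-1))*(-3 - 1*(-25)) = (√2*I)*(-3 + 25) = (I*√2)*22 = 22*I*√2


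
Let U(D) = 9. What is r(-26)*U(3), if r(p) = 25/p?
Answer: -225/26 ≈ -8.6538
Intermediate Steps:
r(-26)*U(3) = (25/(-26))*9 = (25*(-1/26))*9 = -25/26*9 = -225/26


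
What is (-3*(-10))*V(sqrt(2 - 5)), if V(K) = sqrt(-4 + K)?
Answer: 30*sqrt(-4 + I*sqrt(3)) ≈ 12.708 + 61.331*I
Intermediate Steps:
(-3*(-10))*V(sqrt(2 - 5)) = (-3*(-10))*sqrt(-4 + sqrt(2 - 5)) = 30*sqrt(-4 + sqrt(-3)) = 30*sqrt(-4 + I*sqrt(3))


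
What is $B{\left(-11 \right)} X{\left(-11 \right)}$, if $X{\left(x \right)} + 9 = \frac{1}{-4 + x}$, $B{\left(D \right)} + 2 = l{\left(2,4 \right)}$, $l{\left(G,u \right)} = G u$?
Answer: $- \frac{272}{5} \approx -54.4$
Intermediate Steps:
$B{\left(D \right)} = 6$ ($B{\left(D \right)} = -2 + 2 \cdot 4 = -2 + 8 = 6$)
$X{\left(x \right)} = -9 + \frac{1}{-4 + x}$
$B{\left(-11 \right)} X{\left(-11 \right)} = 6 \frac{37 - -99}{-4 - 11} = 6 \frac{37 + 99}{-15} = 6 \left(\left(- \frac{1}{15}\right) 136\right) = 6 \left(- \frac{136}{15}\right) = - \frac{272}{5}$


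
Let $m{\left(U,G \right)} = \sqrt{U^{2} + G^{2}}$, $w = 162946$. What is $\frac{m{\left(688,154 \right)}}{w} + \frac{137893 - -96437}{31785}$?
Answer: $\frac{15622}{2119} + \frac{\sqrt{124265}}{81473} \approx 7.3767$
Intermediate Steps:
$m{\left(U,G \right)} = \sqrt{G^{2} + U^{2}}$
$\frac{m{\left(688,154 \right)}}{w} + \frac{137893 - -96437}{31785} = \frac{\sqrt{154^{2} + 688^{2}}}{162946} + \frac{137893 - -96437}{31785} = \sqrt{23716 + 473344} \cdot \frac{1}{162946} + \left(137893 + 96437\right) \frac{1}{31785} = \sqrt{497060} \cdot \frac{1}{162946} + 234330 \cdot \frac{1}{31785} = 2 \sqrt{124265} \cdot \frac{1}{162946} + \frac{15622}{2119} = \frac{\sqrt{124265}}{81473} + \frac{15622}{2119} = \frac{15622}{2119} + \frac{\sqrt{124265}}{81473}$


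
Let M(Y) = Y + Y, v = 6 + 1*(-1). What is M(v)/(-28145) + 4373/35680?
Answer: 24544257/200842720 ≈ 0.12221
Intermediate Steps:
v = 5 (v = 6 - 1 = 5)
M(Y) = 2*Y
M(v)/(-28145) + 4373/35680 = (2*5)/(-28145) + 4373/35680 = 10*(-1/28145) + 4373*(1/35680) = -2/5629 + 4373/35680 = 24544257/200842720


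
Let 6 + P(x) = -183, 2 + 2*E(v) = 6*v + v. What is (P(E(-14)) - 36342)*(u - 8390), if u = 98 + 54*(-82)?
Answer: 464674320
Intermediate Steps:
E(v) = -1 + 7*v/2 (E(v) = -1 + (6*v + v)/2 = -1 + (7*v)/2 = -1 + 7*v/2)
P(x) = -189 (P(x) = -6 - 183 = -189)
u = -4330 (u = 98 - 4428 = -4330)
(P(E(-14)) - 36342)*(u - 8390) = (-189 - 36342)*(-4330 - 8390) = -36531*(-12720) = 464674320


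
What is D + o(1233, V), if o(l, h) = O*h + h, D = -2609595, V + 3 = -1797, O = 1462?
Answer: -5242995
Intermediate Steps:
V = -1800 (V = -3 - 1797 = -1800)
o(l, h) = 1463*h (o(l, h) = 1462*h + h = 1463*h)
D + o(1233, V) = -2609595 + 1463*(-1800) = -2609595 - 2633400 = -5242995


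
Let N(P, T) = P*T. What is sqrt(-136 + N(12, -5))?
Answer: 14*I ≈ 14.0*I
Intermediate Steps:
sqrt(-136 + N(12, -5)) = sqrt(-136 + 12*(-5)) = sqrt(-136 - 60) = sqrt(-196) = 14*I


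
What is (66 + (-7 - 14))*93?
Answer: 4185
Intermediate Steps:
(66 + (-7 - 14))*93 = (66 - 21)*93 = 45*93 = 4185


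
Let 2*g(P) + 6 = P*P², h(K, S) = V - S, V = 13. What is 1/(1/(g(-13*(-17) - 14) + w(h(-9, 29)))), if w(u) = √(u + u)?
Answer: 8869737/2 + 4*I*√2 ≈ 4.4349e+6 + 5.6569*I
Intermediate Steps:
h(K, S) = 13 - S
w(u) = √2*√u (w(u) = √(2*u) = √2*√u)
g(P) = -3 + P³/2 (g(P) = -3 + (P*P²)/2 = -3 + P³/2)
1/(1/(g(-13*(-17) - 14) + w(h(-9, 29)))) = 1/(1/((-3 + (-13*(-17) - 14)³/2) + √2*√(13 - 1*29))) = 1/(1/((-3 + (221 - 14)³/2) + √2*√(13 - 29))) = 1/(1/((-3 + (½)*207³) + √2*√(-16))) = 1/(1/((-3 + (½)*8869743) + √2*(4*I))) = 1/(1/((-3 + 8869743/2) + 4*I*√2)) = 1/(1/(8869737/2 + 4*I*√2)) = 8869737/2 + 4*I*√2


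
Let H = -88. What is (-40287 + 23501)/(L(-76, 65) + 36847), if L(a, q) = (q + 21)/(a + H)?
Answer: -1376452/3021411 ≈ -0.45557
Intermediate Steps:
L(a, q) = (21 + q)/(-88 + a) (L(a, q) = (q + 21)/(a - 88) = (21 + q)/(-88 + a))
(-40287 + 23501)/(L(-76, 65) + 36847) = (-40287 + 23501)/((21 + 65)/(-88 - 76) + 36847) = -16786/(86/(-164) + 36847) = -16786/(-1/164*86 + 36847) = -16786/(-43/82 + 36847) = -16786/3021411/82 = -16786*82/3021411 = -1376452/3021411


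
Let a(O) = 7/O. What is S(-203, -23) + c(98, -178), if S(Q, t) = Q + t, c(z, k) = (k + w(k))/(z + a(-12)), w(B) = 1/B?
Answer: -23703376/104041 ≈ -227.83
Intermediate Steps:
c(z, k) = (k + 1/k)/(-7/12 + z) (c(z, k) = (k + 1/k)/(z + 7/(-12)) = (k + 1/k)/(z + 7*(-1/12)) = (k + 1/k)/(z - 7/12) = (k + 1/k)/(-7/12 + z))
S(-203, -23) + c(98, -178) = (-203 - 23) + 12*(1 + (-178)**2)/(-178*(-7 + 12*98)) = -226 + 12*(-1/178)*(1 + 31684)/(-7 + 1176) = -226 + 12*(-1/178)*31685/1169 = -226 + 12*(-1/178)*(1/1169)*31685 = -226 - 190110/104041 = -23703376/104041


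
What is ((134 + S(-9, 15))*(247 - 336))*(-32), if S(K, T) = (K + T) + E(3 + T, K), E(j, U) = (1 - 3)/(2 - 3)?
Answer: 404416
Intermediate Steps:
E(j, U) = 2 (E(j, U) = -2/(-1) = -2*(-1) = 2)
S(K, T) = 2 + K + T (S(K, T) = (K + T) + 2 = 2 + K + T)
((134 + S(-9, 15))*(247 - 336))*(-32) = ((134 + (2 - 9 + 15))*(247 - 336))*(-32) = ((134 + 8)*(-89))*(-32) = (142*(-89))*(-32) = -12638*(-32) = 404416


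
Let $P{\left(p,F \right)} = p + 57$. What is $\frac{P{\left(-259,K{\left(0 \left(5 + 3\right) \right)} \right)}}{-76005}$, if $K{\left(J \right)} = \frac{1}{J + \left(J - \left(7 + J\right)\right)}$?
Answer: $\frac{202}{76005} \approx 0.0026577$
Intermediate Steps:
$K{\left(J \right)} = \frac{1}{-7 + J}$ ($K{\left(J \right)} = \frac{1}{J - 7} = \frac{1}{-7 + J}$)
$P{\left(p,F \right)} = 57 + p$
$\frac{P{\left(-259,K{\left(0 \left(5 + 3\right) \right)} \right)}}{-76005} = \frac{57 - 259}{-76005} = \left(-202\right) \left(- \frac{1}{76005}\right) = \frac{202}{76005}$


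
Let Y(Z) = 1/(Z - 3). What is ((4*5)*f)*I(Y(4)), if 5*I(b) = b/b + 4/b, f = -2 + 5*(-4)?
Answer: -440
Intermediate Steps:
Y(Z) = 1/(-3 + Z)
f = -22 (f = -2 - 20 = -22)
I(b) = ⅕ + 4/(5*b) (I(b) = (b/b + 4/b)/5 = (1 + 4/b)/5 = ⅕ + 4/(5*b))
((4*5)*f)*I(Y(4)) = ((4*5)*(-22))*((4 + 1/(-3 + 4))/(5*(1/(-3 + 4)))) = (20*(-22))*((4 + 1/1)/(5*(1/1))) = -88*(4 + 1)/1 = -88*5 = -440*1 = -440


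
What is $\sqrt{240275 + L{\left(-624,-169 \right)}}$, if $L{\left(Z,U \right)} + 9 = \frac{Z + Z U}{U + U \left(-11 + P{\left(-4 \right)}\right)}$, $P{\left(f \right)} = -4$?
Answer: $\frac{\sqrt{40612442}}{13} \approx 490.21$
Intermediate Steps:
$L{\left(Z,U \right)} = -9 - \frac{Z + U Z}{14 U}$ ($L{\left(Z,U \right)} = -9 + \frac{Z + Z U}{U + U \left(-11 - 4\right)} = -9 + \frac{Z + U Z}{U + U \left(-15\right)} = -9 + \frac{Z + U Z}{U - 15 U} = -9 + \frac{Z + U Z}{\left(-14\right) U} = -9 + \left(Z + U Z\right) \left(- \frac{1}{14 U}\right) = -9 - \frac{Z + U Z}{14 U}$)
$\sqrt{240275 + L{\left(-624,-169 \right)}} = \sqrt{240275 - \left(- \frac{249}{7} + \frac{24}{91}\right)} = \sqrt{240275 - - \frac{459}{13}} = \sqrt{240275 + \frac{459}{13}} = \sqrt{\frac{3124034}{13}} = \frac{\sqrt{40612442}}{13}$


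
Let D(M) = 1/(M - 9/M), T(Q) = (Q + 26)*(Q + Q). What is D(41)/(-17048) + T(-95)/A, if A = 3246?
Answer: 62281777179/15420802496 ≈ 4.0388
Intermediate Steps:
T(Q) = 2*Q*(26 + Q) (T(Q) = (26 + Q)*(2*Q) = 2*Q*(26 + Q))
D(41)/(-17048) + T(-95)/A = (41/(-9 + 41²))/(-17048) + (2*(-95)*(26 - 95))/3246 = (41/(-9 + 1681))*(-1/17048) + (2*(-95)*(-69))*(1/3246) = (41/1672)*(-1/17048) + 13110*(1/3246) = (41*(1/1672))*(-1/17048) + 2185/541 = (41/1672)*(-1/17048) + 2185/541 = -41/28504256 + 2185/541 = 62281777179/15420802496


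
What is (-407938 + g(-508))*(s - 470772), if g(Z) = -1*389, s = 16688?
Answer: 185414757468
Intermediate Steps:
g(Z) = -389
(-407938 + g(-508))*(s - 470772) = (-407938 - 389)*(16688 - 470772) = -408327*(-454084) = 185414757468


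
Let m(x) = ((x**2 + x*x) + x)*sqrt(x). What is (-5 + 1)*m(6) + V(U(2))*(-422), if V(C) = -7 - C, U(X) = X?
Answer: 3798 - 312*sqrt(6) ≈ 3033.8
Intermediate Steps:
m(x) = sqrt(x)*(x + 2*x**2) (m(x) = ((x**2 + x**2) + x)*sqrt(x) = (2*x**2 + x)*sqrt(x) = (x + 2*x**2)*sqrt(x) = sqrt(x)*(x + 2*x**2))
(-5 + 1)*m(6) + V(U(2))*(-422) = (-5 + 1)*(6**(3/2)*(1 + 2*6)) + (-7 - 1*2)*(-422) = -4*6*sqrt(6)*(1 + 12) + (-7 - 2)*(-422) = -4*6*sqrt(6)*13 - 9*(-422) = -312*sqrt(6) + 3798 = 3798 - 312*sqrt(6)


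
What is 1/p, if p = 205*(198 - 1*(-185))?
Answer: 1/78515 ≈ 1.2736e-5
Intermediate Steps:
p = 78515 (p = 205*(198 + 185) = 205*383 = 78515)
1/p = 1/78515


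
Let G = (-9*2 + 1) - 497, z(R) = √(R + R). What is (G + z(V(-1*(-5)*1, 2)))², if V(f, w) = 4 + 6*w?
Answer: 264228 - 4112*√2 ≈ 2.5841e+5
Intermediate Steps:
z(R) = √2*√R (z(R) = √(2*R) = √2*√R)
G = -514 (G = (-18 + 1) - 497 = -17 - 497 = -514)
(G + z(V(-1*(-5)*1, 2)))² = (-514 + √2*√(4 + 6*2))² = (-514 + √2*√(4 + 12))² = (-514 + √2*√16)² = (-514 + √2*4)² = (-514 + 4*√2)²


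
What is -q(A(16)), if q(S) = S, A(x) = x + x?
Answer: -32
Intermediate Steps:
A(x) = 2*x
-q(A(16)) = -2*16 = -1*32 = -32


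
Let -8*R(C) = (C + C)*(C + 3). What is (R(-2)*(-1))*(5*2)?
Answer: -5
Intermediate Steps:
R(C) = -C*(3 + C)/4 (R(C) = -(C + C)*(C + 3)/8 = -2*C*(3 + C)/8 = -C*(3 + C)/4)
(R(-2)*(-1))*(5*2) = (-¼*(-2)*(3 - 2)*(-1))*(5*2) = (-¼*(-2)*1*(-1))*10 = ((½)*(-1))*10 = -½*10 = -5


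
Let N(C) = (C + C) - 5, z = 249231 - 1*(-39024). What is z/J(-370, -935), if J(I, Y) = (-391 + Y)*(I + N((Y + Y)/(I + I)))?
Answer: 3555145/6050096 ≈ 0.58762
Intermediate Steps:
z = 288255 (z = 249231 + 39024 = 288255)
N(C) = -5 + 2*C (N(C) = 2*C - 5 = -5 + 2*C)
J(I, Y) = (-391 + Y)*(-5 + I + 2*Y/I) (J(I, Y) = (-391 + Y)*(I + (-5 + 2*((Y + Y)/(I + I)))) = (-391 + Y)*(I + (-5 + 2*((2*Y)/((2*I))))) = (-391 + Y)*(I + (-5 + 2*((2*Y)*(1/(2*I))))) = (-391 + Y)*(I + (-5 + 2*(Y/I))) = (-391 + Y)*(I + (-5 + 2*Y/I)) = (-391 + Y)*(-5 + I + 2*Y/I))
z/J(-370, -935) = 288255/(((-782*(-935) + 1955*(-370) + (-370)²*(-391 - 935) - 1*(-935)*(-2*(-935) + 5*(-370)))/(-370))) = 288255/((-(731170 - 723350 + 136900*(-1326) - 1*(-935)*(1870 - 1850))/370)) = 288255/((-(731170 - 723350 - 181529400 - 1*(-935)*20)/370)) = 288255/((-(731170 - 723350 - 181529400 + 18700)/370)) = 288255/((-1/370*(-181502880))) = 288255/(18150288/37) = 288255*(37/18150288) = 3555145/6050096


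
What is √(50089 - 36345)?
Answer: 4*√859 ≈ 117.23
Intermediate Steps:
√(50089 - 36345) = √13744 = 4*√859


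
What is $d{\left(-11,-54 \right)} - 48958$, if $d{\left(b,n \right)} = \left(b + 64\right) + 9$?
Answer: $-48896$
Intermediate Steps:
$d{\left(b,n \right)} = 73 + b$ ($d{\left(b,n \right)} = \left(64 + b\right) + 9 = 73 + b$)
$d{\left(-11,-54 \right)} - 48958 = \left(73 - 11\right) - 48958 = 62 - 48958 = -48896$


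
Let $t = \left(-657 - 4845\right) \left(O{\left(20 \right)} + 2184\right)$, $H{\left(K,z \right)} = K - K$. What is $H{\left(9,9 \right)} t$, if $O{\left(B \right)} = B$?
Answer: $0$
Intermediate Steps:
$H{\left(K,z \right)} = 0$
$t = -12126408$ ($t = \left(-657 - 4845\right) \left(20 + 2184\right) = \left(-5502\right) 2204 = -12126408$)
$H{\left(9,9 \right)} t = 0 \left(-12126408\right) = 0$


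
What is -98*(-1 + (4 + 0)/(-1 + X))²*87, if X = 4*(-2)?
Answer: -480298/27 ≈ -17789.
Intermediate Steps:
X = -8
-98*(-1 + (4 + 0)/(-1 + X))²*87 = -98*(-1 + (4 + 0)/(-1 - 8))²*87 = -98*(-1 + 4/(-9))²*87 = -98*(-1 + 4*(-⅑))²*87 = -98*(-1 - 4/9)²*87 = -98*(-13/9)²*87 = -98*169/81*87 = -16562/81*87 = -480298/27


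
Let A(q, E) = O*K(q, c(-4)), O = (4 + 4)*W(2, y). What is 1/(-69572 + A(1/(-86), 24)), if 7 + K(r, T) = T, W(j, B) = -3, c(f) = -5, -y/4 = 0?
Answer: -1/69284 ≈ -1.4433e-5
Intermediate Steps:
y = 0 (y = -4*0 = 0)
K(r, T) = -7 + T
O = -24 (O = (4 + 4)*(-3) = 8*(-3) = -24)
A(q, E) = 288 (A(q, E) = -24*(-7 - 5) = -24*(-12) = 288)
1/(-69572 + A(1/(-86), 24)) = 1/(-69572 + 288) = 1/(-69284) = -1/69284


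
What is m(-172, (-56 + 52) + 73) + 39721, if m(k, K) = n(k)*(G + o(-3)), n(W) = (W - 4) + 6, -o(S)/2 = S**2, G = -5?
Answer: 43631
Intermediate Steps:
o(S) = -2*S**2
n(W) = 2 + W (n(W) = (-4 + W) + 6 = 2 + W)
m(k, K) = -46 - 23*k (m(k, K) = (2 + k)*(-5 - 2*(-3)**2) = (2 + k)*(-5 - 2*9) = (2 + k)*(-5 - 18) = (2 + k)*(-23) = -46 - 23*k)
m(-172, (-56 + 52) + 73) + 39721 = (-46 - 23*(-172)) + 39721 = (-46 + 3956) + 39721 = 3910 + 39721 = 43631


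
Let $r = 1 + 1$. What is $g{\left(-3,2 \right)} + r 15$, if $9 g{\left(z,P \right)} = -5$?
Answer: $\frac{265}{9} \approx 29.444$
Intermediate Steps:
$g{\left(z,P \right)} = - \frac{5}{9}$ ($g{\left(z,P \right)} = \frac{1}{9} \left(-5\right) = - \frac{5}{9}$)
$r = 2$
$g{\left(-3,2 \right)} + r 15 = - \frac{5}{9} + 2 \cdot 15 = - \frac{5}{9} + 30 = \frac{265}{9}$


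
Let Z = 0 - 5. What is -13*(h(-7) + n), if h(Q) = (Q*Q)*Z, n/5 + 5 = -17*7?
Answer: 11245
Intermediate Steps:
n = -620 (n = -25 + 5*(-17*7) = -25 + 5*(-119) = -25 - 595 = -620)
Z = -5
h(Q) = -5*Q² (h(Q) = (Q*Q)*(-5) = Q²*(-5) = -5*Q²)
-13*(h(-7) + n) = -13*(-5*(-7)² - 620) = -13*(-5*49 - 620) = -13*(-245 - 620) = -13*(-865) = 11245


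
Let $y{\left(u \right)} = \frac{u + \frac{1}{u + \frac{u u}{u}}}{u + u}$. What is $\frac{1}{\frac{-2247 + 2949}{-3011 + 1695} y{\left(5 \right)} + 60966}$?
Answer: $\frac{65800}{4011544899} \approx 1.6403 \cdot 10^{-5}$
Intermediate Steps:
$y{\left(u \right)} = \frac{u + \frac{1}{2 u}}{2 u}$ ($y{\left(u \right)} = \frac{u + \frac{1}{u + \frac{u^{2}}{u}}}{2 u} = \left(u + \frac{1}{u + u}\right) \frac{1}{2 u} = \left(u + \frac{1}{2 u}\right) \frac{1}{2 u} = \frac{u + \frac{1}{2 u}}{2 u}$)
$\frac{1}{\frac{-2247 + 2949}{-3011 + 1695} y{\left(5 \right)} + 60966} = \frac{1}{\frac{-2247 + 2949}{-3011 + 1695} \left(\frac{1}{2} + \frac{1}{4 \cdot 25}\right) + 60966} = \frac{1}{\frac{702}{-1316} \left(\frac{1}{2} + \frac{1}{4} \cdot \frac{1}{25}\right) + 60966} = \frac{1}{702 \left(- \frac{1}{1316}\right) \left(\frac{1}{2} + \frac{1}{100}\right) + 60966} = \frac{1}{\left(- \frac{351}{658}\right) \frac{51}{100} + 60966} = \frac{1}{- \frac{17901}{65800} + 60966} = \frac{1}{\frac{4011544899}{65800}} = \frac{65800}{4011544899}$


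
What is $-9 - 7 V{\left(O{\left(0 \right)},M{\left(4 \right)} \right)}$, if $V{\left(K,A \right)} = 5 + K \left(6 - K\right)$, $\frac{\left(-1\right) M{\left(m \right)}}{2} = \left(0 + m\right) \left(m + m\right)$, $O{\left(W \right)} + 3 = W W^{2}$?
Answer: $145$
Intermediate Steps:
$O{\left(W \right)} = -3 + W^{3}$ ($O{\left(W \right)} = -3 + W W^{2} = -3 + W^{3}$)
$M{\left(m \right)} = - 4 m^{2}$ ($M{\left(m \right)} = - 2 \left(0 + m\right) \left(m + m\right) = - 2 m 2 m = - 2 \cdot 2 m^{2} = - 4 m^{2}$)
$-9 - 7 V{\left(O{\left(0 \right)},M{\left(4 \right)} \right)} = -9 - 7 \left(5 - \left(-3 + 0^{3}\right)^{2} + 6 \left(-3 + 0^{3}\right)\right) = -9 - 7 \left(5 - \left(-3 + 0\right)^{2} + 6 \left(-3 + 0\right)\right) = -9 - 7 \left(5 - \left(-3\right)^{2} + 6 \left(-3\right)\right) = -9 - 7 \left(5 - 9 - 18\right) = -9 - -154 = -9 + 154 = 145$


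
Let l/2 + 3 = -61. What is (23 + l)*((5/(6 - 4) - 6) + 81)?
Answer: -16275/2 ≈ -8137.5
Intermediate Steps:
l = -128 (l = -6 + 2*(-61) = -6 - 122 = -128)
(23 + l)*((5/(6 - 4) - 6) + 81) = (23 - 128)*((5/(6 - 4) - 6) + 81) = -105*((5/2 - 6) + 81) = -105*(-7/2 + 81) = -105*155/2 = -16275/2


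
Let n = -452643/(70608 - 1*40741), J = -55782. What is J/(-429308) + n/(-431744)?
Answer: 179874381543645/1383970722797696 ≈ 0.12997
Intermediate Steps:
n = -452643/29867 (n = -452643/(70608 - 40741) = -452643/29867 ≈ -15.155)
J/(-429308) + n/(-431744) = -55782/(-429308) - 452643/29867/(-431744) = -55782*(-1/429308) - 452643/29867*(-1/431744) = 27891/214654 + 452643/12894898048 = 179874381543645/1383970722797696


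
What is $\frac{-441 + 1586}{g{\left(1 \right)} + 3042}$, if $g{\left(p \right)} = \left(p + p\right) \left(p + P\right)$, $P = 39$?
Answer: $\frac{1145}{3122} \approx 0.36675$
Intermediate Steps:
$g{\left(p \right)} = 2 p \left(39 + p\right)$ ($g{\left(p \right)} = \left(p + p\right) \left(p + 39\right) = 2 p \left(39 + p\right)$)
$\frac{-441 + 1586}{g{\left(1 \right)} + 3042} = \frac{-441 + 1586}{2 \cdot 1 \left(39 + 1\right) + 3042} = \frac{1145}{2 \cdot 1 \cdot 40 + 3042} = \frac{1145}{80 + 3042} = \frac{1145}{3122}$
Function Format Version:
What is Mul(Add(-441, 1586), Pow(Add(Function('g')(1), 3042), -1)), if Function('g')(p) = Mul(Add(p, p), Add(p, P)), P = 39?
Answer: Rational(1145, 3122) ≈ 0.36675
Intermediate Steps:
Function('g')(p) = Mul(2, p, Add(39, p)) (Function('g')(p) = Mul(Add(p, p), Add(p, 39)) = Mul(Mul(2, p), Add(39, p)) = Mul(2, p, Add(39, p)))
Mul(Add(-441, 1586), Pow(Add(Function('g')(1), 3042), -1)) = Mul(Add(-441, 1586), Pow(Add(Mul(2, 1, Add(39, 1)), 3042), -1)) = Mul(1145, Pow(Add(Mul(2, 1, 40), 3042), -1)) = Mul(1145, Pow(Add(80, 3042), -1)) = Mul(1145, Pow(3122, -1)) = Mul(1145, Rational(1, 3122)) = Rational(1145, 3122)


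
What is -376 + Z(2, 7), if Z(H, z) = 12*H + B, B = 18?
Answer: -334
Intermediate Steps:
Z(H, z) = 18 + 12*H (Z(H, z) = 12*H + 18 = 18 + 12*H)
-376 + Z(2, 7) = -376 + (18 + 12*2) = -376 + (18 + 24) = -376 + 42 = -334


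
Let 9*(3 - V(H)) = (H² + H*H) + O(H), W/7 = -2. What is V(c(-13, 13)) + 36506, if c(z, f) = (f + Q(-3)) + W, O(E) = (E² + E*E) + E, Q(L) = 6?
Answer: 109492/3 ≈ 36497.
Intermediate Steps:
W = -14 (W = 7*(-2) = -14)
O(E) = E + 2*E² (O(E) = (E² + E²) + E = 2*E² + E = E + 2*E²)
c(z, f) = -8 + f (c(z, f) = (f + 6) - 14 = (6 + f) - 14 = -8 + f)
V(H) = 3 - 2*H²/9 - H*(1 + 2*H)/9 (V(H) = 3 - ((H² + H*H) + H*(1 + 2*H))/9 = 3 - ((H² + H²) + H*(1 + 2*H))/9 = 3 - (2*H² + H*(1 + 2*H))/9 = 3 + (-2*H²/9 - H*(1 + 2*H)/9) = 3 - 2*H²/9 - H*(1 + 2*H)/9)
V(c(-13, 13)) + 36506 = (3 - 4*(-8 + 13)²/9 - (-8 + 13)/9) + 36506 = (3 - 4/9*5² - ⅑*5) + 36506 = (3 - 4/9*25 - 5/9) + 36506 = (3 - 100/9 - 5/9) + 36506 = -26/3 + 36506 = 109492/3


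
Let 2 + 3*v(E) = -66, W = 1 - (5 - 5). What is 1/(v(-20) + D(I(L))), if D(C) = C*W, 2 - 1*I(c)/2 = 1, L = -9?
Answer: -3/62 ≈ -0.048387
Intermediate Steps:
I(c) = 2 (I(c) = 4 - 2*1 = 4 - 2 = 2)
W = 1 (W = 1 - 1*0 = 1 + 0 = 1)
v(E) = -68/3 (v(E) = -2/3 + (1/3)*(-66) = -2/3 - 22 = -68/3)
D(C) = C (D(C) = C*1 = C)
1/(v(-20) + D(I(L))) = 1/(-68/3 + 2) = 1/(-62/3) = -3/62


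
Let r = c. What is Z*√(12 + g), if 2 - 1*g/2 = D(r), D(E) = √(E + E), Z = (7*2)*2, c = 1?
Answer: 28*√(16 - 2*√2) ≈ 101.62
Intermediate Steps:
Z = 28 (Z = 14*2 = 28)
r = 1
D(E) = √2*√E (D(E) = √(2*E) = √2*√E)
g = 4 - 2*√2 (g = 4 - 2*√2*√1 = 4 - 2*√2 ≈ 1.1716)
Z*√(12 + g) = 28*√(12 + (4 - 2*√2)) = 28*√(16 - 2*√2)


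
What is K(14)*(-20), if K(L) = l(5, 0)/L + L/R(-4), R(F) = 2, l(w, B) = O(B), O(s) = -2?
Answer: -960/7 ≈ -137.14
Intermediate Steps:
l(w, B) = -2
K(L) = L/2 - 2/L (K(L) = -2/L + L/2 = L/2 - 2/L)
K(14)*(-20) = ((½)*14 - 2/14)*(-20) = (7 - 2*1/14)*(-20) = (7 - ⅐)*(-20) = (48/7)*(-20) = -960/7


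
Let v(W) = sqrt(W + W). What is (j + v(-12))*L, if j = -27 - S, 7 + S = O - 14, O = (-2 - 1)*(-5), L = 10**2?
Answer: -2100 + 200*I*sqrt(6) ≈ -2100.0 + 489.9*I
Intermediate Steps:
L = 100
O = 15 (O = -3*(-5) = 15)
S = -6 (S = -7 + (15 - 14) = -7 + 1 = -6)
v(W) = sqrt(2)*sqrt(W) (v(W) = sqrt(2*W) = sqrt(2)*sqrt(W))
j = -21 (j = -27 - 1*(-6) = -27 + 6 = -21)
(j + v(-12))*L = (-21 + sqrt(2)*sqrt(-12))*100 = (-21 + sqrt(2)*(2*I*sqrt(3)))*100 = (-21 + 2*I*sqrt(6))*100 = -2100 + 200*I*sqrt(6)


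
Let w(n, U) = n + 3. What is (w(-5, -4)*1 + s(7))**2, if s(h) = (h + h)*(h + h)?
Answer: 37636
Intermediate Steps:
w(n, U) = 3 + n
s(h) = 4*h**2 (s(h) = (2*h)*(2*h) = 4*h**2)
(w(-5, -4)*1 + s(7))**2 = ((3 - 5)*1 + 4*7**2)**2 = (-2*1 + 4*49)**2 = (-2 + 196)**2 = 194**2 = 37636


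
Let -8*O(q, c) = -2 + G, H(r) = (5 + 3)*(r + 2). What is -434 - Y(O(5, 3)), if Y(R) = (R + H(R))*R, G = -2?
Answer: -1777/4 ≈ -444.25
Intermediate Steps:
H(r) = 16 + 8*r (H(r) = 8*(2 + r) = 16 + 8*r)
O(q, c) = ½ (O(q, c) = -(-2 - 2)/8 = -⅛*(-4) = ½)
Y(R) = R*(16 + 9*R) (Y(R) = (R + (16 + 8*R))*R = (16 + 9*R)*R = R*(16 + 9*R))
-434 - Y(O(5, 3)) = -434 - (16 + 9*(½))/2 = -434 - (16 + 9/2)/2 = -434 - 41/(2*2) = -434 - 1*41/4 = -434 - 41/4 = -1777/4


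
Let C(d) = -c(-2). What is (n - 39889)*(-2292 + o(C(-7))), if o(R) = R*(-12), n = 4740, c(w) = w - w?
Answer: 80561508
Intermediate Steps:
c(w) = 0
C(d) = 0 (C(d) = -1*0 = 0)
o(R) = -12*R
(n - 39889)*(-2292 + o(C(-7))) = (4740 - 39889)*(-2292 - 12*0) = -35149*(-2292 + 0) = -35149*(-2292) = 80561508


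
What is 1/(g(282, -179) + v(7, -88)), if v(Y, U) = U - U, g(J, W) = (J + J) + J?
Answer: 1/846 ≈ 0.0011820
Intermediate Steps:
g(J, W) = 3*J (g(J, W) = 2*J + J = 3*J)
v(Y, U) = 0
1/(g(282, -179) + v(7, -88)) = 1/(3*282 + 0) = 1/(846 + 0) = 1/846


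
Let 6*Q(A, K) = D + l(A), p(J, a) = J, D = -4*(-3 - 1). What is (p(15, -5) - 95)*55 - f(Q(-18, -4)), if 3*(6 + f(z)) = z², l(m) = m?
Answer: -118639/27 ≈ -4394.0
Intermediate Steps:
D = 16 (D = -4*(-4) = 16)
Q(A, K) = 8/3 + A/6 (Q(A, K) = (16 + A)/6 = 8/3 + A/6)
f(z) = -6 + z²/3
(p(15, -5) - 95)*55 - f(Q(-18, -4)) = (15 - 95)*55 - (-6 + (8/3 + (⅙)*(-18))²/3) = -80*55 - (-6 + (8/3 - 3)²/3) = -4400 - (-6 + (-⅓)²/3) = -4400 - (-6 + (⅓)*(⅑)) = -4400 - (-6 + 1/27) = -4400 - 1*(-161/27) = -4400 + 161/27 = -118639/27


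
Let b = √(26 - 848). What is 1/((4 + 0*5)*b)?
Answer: -I*√822/3288 ≈ -0.0087198*I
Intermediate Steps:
b = I*√822 (b = √(-822) = I*√822 ≈ 28.671*I)
1/((4 + 0*5)*b) = 1/((4 + 0*5)*(I*√822)) = 1/((4 + 0)*(I*√822)) = 1/(4*(I*√822)) = 1/(4*I*√822) = -I*√822/3288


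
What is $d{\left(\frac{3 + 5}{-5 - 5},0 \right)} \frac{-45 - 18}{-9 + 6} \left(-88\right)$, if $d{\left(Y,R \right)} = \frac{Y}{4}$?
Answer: $\frac{1848}{5} \approx 369.6$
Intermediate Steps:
$d{\left(Y,R \right)} = \frac{Y}{4}$ ($d{\left(Y,R \right)} = Y \frac{1}{4} = \frac{Y}{4}$)
$d{\left(\frac{3 + 5}{-5 - 5},0 \right)} \frac{-45 - 18}{-9 + 6} \left(-88\right) = \frac{\left(3 + 5\right) \frac{1}{-5 - 5}}{4} \frac{-45 - 18}{-9 + 6} \left(-88\right) = \frac{8 \frac{1}{-10}}{4} \left(- \frac{63}{-3}\right) \left(-88\right) = \frac{8 \left(- \frac{1}{10}\right)}{4} \left(\left(-63\right) \left(- \frac{1}{3}\right)\right) \left(-88\right) = \frac{1}{4} \left(- \frac{4}{5}\right) 21 \left(-88\right) = \left(- \frac{1}{5}\right) 21 \left(-88\right) = \left(- \frac{21}{5}\right) \left(-88\right) = \frac{1848}{5}$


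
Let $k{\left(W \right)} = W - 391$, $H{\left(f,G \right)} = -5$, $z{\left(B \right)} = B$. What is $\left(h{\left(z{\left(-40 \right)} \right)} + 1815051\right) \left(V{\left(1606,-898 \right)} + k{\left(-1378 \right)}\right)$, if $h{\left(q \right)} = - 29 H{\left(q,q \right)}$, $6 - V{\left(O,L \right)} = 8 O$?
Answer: $-26521828756$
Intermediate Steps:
$V{\left(O,L \right)} = 6 - 8 O$
$k{\left(W \right)} = -391 + W$
$h{\left(q \right)} = 145$ ($h{\left(q \right)} = \left(-29\right) \left(-5\right) = 145$)
$\left(h{\left(z{\left(-40 \right)} \right)} + 1815051\right) \left(V{\left(1606,-898 \right)} + k{\left(-1378 \right)}\right) = \left(145 + 1815051\right) \left(\left(6 - 12848\right) - 1769\right) = 1815196 \left(\left(6 - 12848\right) - 1769\right) = 1815196 \left(-12842 - 1769\right) = 1815196 \left(-14611\right) = -26521828756$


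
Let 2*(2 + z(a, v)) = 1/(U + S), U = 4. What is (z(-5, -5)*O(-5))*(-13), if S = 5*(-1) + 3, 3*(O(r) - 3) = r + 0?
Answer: 91/3 ≈ 30.333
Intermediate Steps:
O(r) = 3 + r/3 (O(r) = 3 + (r + 0)/3 = 3 + r/3)
S = -2 (S = -5 + 3 = -2)
z(a, v) = -7/4 (z(a, v) = -2 + 1/(2*(4 - 2)) = -2 + (1/2)/2 = -2 + (1/2)*(1/2) = -2 + 1/4 = -7/4)
(z(-5, -5)*O(-5))*(-13) = -7*(3 + (1/3)*(-5))/4*(-13) = -7*(3 - 5/3)/4*(-13) = -7/4*4/3*(-13) = -7/3*(-13) = 91/3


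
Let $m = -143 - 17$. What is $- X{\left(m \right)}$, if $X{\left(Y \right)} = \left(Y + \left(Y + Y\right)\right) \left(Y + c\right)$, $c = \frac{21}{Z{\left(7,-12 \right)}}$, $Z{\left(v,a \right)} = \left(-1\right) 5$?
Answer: $-78816$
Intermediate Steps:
$m = -160$
$Z{\left(v,a \right)} = -5$
$c = - \frac{21}{5}$ ($c = \frac{21}{-5} = 21 \left(- \frac{1}{5}\right) = - \frac{21}{5} \approx -4.2$)
$X{\left(Y \right)} = 3 Y \left(- \frac{21}{5} + Y\right)$ ($X{\left(Y \right)} = \left(Y + \left(Y + Y\right)\right) \left(Y - \frac{21}{5}\right) = \left(Y + 2 Y\right) \left(- \frac{21}{5} + Y\right) = 3 Y \left(- \frac{21}{5} + Y\right)$)
$- X{\left(m \right)} = - \frac{3 \left(-160\right) \left(-21 + 5 \left(-160\right)\right)}{5} = - \frac{3 \left(-160\right) \left(-21 - 800\right)}{5} = - \frac{3 \left(-160\right) \left(-821\right)}{5} = \left(-1\right) 78816 = -78816$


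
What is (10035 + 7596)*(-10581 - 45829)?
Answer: -994564710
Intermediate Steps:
(10035 + 7596)*(-10581 - 45829) = 17631*(-56410) = -994564710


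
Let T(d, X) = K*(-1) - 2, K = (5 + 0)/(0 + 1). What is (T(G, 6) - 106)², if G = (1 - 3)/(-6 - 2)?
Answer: 12769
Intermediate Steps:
K = 5 (K = 5/1 = 5*1 = 5)
G = ¼ (G = -2/(-8) = -2*(-⅛) = ¼ ≈ 0.25000)
T(d, X) = -7 (T(d, X) = 5*(-1) - 2 = -5 - 2 = -7)
(T(G, 6) - 106)² = (-7 - 106)² = (-113)² = 12769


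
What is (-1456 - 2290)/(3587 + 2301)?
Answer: -1873/2944 ≈ -0.63621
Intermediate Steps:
(-1456 - 2290)/(3587 + 2301) = -3746/5888 = -3746*1/5888 = -1873/2944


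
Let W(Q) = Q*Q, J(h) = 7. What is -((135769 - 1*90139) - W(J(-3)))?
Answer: -45581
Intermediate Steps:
W(Q) = Q**2
-((135769 - 1*90139) - W(J(-3))) = -((135769 - 1*90139) - 1*7**2) = -((135769 - 90139) - 1*49) = -(45630 - 49) = -1*45581 = -45581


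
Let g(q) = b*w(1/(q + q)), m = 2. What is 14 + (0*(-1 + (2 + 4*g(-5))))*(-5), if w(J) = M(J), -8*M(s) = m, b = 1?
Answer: 14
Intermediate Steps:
M(s) = -¼ (M(s) = -⅛*2 = -¼)
w(J) = -¼
g(q) = -¼ (g(q) = 1*(-¼) = -¼)
14 + (0*(-1 + (2 + 4*g(-5))))*(-5) = 14 + (0*(-1 + (2 + 4*(-¼))))*(-5) = 14 + (0*(-1 + (2 - 1)))*(-5) = 14 + (0*(-1 + 1))*(-5) = 14 + (0*0)*(-5) = 14 + 0*(-5) = 14 + 0 = 14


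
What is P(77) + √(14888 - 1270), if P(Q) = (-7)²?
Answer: 49 + √13618 ≈ 165.70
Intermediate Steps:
P(Q) = 49
P(77) + √(14888 - 1270) = 49 + √(14888 - 1270) = 49 + √13618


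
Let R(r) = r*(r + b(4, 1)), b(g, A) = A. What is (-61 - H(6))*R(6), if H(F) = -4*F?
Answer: -1554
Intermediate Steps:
R(r) = r*(1 + r) (R(r) = r*(r + 1) = r*(1 + r))
(-61 - H(6))*R(6) = (-61 - (-4)*6)*(6*(1 + 6)) = (-61 - 1*(-24))*(6*7) = (-61 + 24)*42 = -37*42 = -1554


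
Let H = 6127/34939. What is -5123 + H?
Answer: -178986370/34939 ≈ -5122.8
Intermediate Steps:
H = 6127/34939 (H = 6127*(1/34939) = 6127/34939 ≈ 0.17536)
-5123 + H = -5123 + 6127/34939 = -178986370/34939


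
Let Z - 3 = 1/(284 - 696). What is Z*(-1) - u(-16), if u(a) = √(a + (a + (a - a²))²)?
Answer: -1235/412 - 4*√5183 ≈ -290.97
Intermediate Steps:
Z = 1235/412 (Z = 3 + 1/(284 - 696) = 3 + 1/(-412) = 3 - 1/412 = 1235/412 ≈ 2.9976)
u(a) = √(a + (-a² + 2*a)²)
Z*(-1) - u(-16) = (1235/412)*(-1) - √(-16*(1 - 16*(-2 - 16)²)) = -1235/412 - √(-16*(1 - 16*(-18)²)) = -1235/412 - √(-16*(1 - 16*324)) = -1235/412 - √(-16*(1 - 5184)) = -1235/412 - √(-16*(-5183)) = -1235/412 - √82928 = -1235/412 - 4*√5183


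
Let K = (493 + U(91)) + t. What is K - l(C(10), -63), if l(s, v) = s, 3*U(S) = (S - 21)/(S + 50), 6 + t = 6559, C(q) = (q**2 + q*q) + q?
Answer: 2891698/423 ≈ 6836.2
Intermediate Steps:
C(q) = q + 2*q**2 (C(q) = (q**2 + q**2) + q = 2*q**2 + q = q + 2*q**2)
t = 6553 (t = -6 + 6559 = 6553)
U(S) = (-21 + S)/(3*(50 + S)) (U(S) = ((S - 21)/(S + 50))/3 = ((-21 + S)/(50 + S))/3 = (-21 + S)/(3*(50 + S)))
K = 2980528/423 (K = (493 + (-21 + 91)/(3*(50 + 91))) + 6553 = (493 + (1/3)*70/141) + 6553 = (493 + (1/3)*(1/141)*70) + 6553 = (493 + 70/423) + 6553 = 208609/423 + 6553 = 2980528/423 ≈ 7046.2)
K - l(C(10), -63) = 2980528/423 - 10*(1 + 2*10) = 2980528/423 - 10*(1 + 20) = 2980528/423 - 10*21 = 2980528/423 - 1*210 = 2980528/423 - 210 = 2891698/423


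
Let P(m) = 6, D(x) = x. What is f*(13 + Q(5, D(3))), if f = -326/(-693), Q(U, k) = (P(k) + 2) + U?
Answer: 8476/693 ≈ 12.231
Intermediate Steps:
Q(U, k) = 8 + U (Q(U, k) = (6 + 2) + U = 8 + U)
f = 326/693 (f = -326*(-1/693) = 326/693 ≈ 0.47042)
f*(13 + Q(5, D(3))) = 326*(13 + (8 + 5))/693 = 326*(13 + 13)/693 = (326/693)*26 = 8476/693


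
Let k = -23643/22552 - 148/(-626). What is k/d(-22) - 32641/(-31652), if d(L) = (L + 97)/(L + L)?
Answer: 3157810047371/2094603543300 ≈ 1.5076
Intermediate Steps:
d(L) = (97 + L)/(2*L) (d(L) = (97 + L)/((2*L)) = (97 + L)*(1/(2*L)) = (97 + L)/(2*L))
k = -5731411/7058776 (k = -23643*1/22552 - 148*(-1/626) = -23643/22552 + 74/313 = -5731411/7058776 ≈ -0.81196)
k/d(-22) - 32641/(-31652) = -5731411*(-44/(97 - 22))/7058776 - 32641/(-31652) = -5731411/(7058776*((½)*(-1/22)*75)) - 32641*(-1/31652) = -5731411/(7058776*(-75/44)) + 32641/31652 = -5731411/7058776*(-44/75) + 32641/31652 = 63045521/132352050 + 32641/31652 = 3157810047371/2094603543300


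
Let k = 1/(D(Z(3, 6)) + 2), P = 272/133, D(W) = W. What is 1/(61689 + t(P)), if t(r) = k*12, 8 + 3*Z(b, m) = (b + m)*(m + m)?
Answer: 53/3269535 ≈ 1.6210e-5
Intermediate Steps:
Z(b, m) = -8/3 + 2*m*(b + m)/3 (Z(b, m) = -8/3 + ((b + m)*(m + m))/3 = -8/3 + ((b + m)*(2*m))/3 = -8/3 + (2*m*(b + m))/3 = -8/3 + 2*m*(b + m)/3)
P = 272/133 (P = 272*(1/133) = 272/133 ≈ 2.0451)
k = 3/106 (k = 1/((-8/3 + (⅔)*6² + (⅔)*3*6) + 2) = 1/((-8/3 + (⅔)*36 + 12) + 2) = 1/((-8/3 + 24 + 12) + 2) = 1/(100/3 + 2) = 1/(106/3) = 3/106 ≈ 0.028302)
t(r) = 18/53 (t(r) = (3/106)*12 = 18/53)
1/(61689 + t(P)) = 1/(61689 + 18/53) = 1/(3269535/53) = 53/3269535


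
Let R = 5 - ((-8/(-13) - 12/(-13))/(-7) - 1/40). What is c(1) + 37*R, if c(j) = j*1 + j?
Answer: 713647/3640 ≈ 196.06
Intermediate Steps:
c(j) = 2*j (c(j) = j + j = 2*j)
R = 19091/3640 (R = 5 - ((-8*(-1/13) - 12*(-1/13))*(-⅐) - 1*1/40) = 5 - ((8/13 + 12/13)*(-⅐) - 1/40) = 5 - ((20/13)*(-⅐) - 1/40) = 5 - (-20/91 - 1/40) = 5 - 1*(-891/3640) = 5 + 891/3640 = 19091/3640 ≈ 5.2448)
c(1) + 37*R = 2*1 + 37*(19091/3640) = 2 + 706367/3640 = 713647/3640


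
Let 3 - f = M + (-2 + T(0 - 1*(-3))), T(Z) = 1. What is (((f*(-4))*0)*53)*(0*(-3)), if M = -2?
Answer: 0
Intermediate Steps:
f = 6 (f = 3 - (-2 + (-2 + 1)) = 3 - (-2 - 1) = 3 - 1*(-3) = 3 + 3 = 6)
(((f*(-4))*0)*53)*(0*(-3)) = (((6*(-4))*0)*53)*(0*(-3)) = (-24*0*53)*0 = (0*53)*0 = 0*0 = 0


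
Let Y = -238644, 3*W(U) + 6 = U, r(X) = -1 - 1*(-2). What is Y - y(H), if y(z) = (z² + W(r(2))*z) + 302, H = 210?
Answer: -282696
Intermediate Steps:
r(X) = 1 (r(X) = -1 + 2 = 1)
W(U) = -2 + U/3
y(z) = 302 + z² - 5*z/3 (y(z) = (z² + (-2 + (⅓)*1)*z) + 302 = (z² + (-2 + ⅓)*z) + 302 = (z² - 5*z/3) + 302 = 302 + z² - 5*z/3)
Y - y(H) = -238644 - (302 + 210² - 5/3*210) = -238644 - (302 + 44100 - 350) = -238644 - 1*44052 = -238644 - 44052 = -282696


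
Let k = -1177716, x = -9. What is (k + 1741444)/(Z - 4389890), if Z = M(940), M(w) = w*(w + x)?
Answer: -281864/1757375 ≈ -0.16039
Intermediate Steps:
M(w) = w*(-9 + w) (M(w) = w*(w - 9) = w*(-9 + w))
Z = 875140 (Z = 940*(-9 + 940) = 940*931 = 875140)
(k + 1741444)/(Z - 4389890) = (-1177716 + 1741444)/(875140 - 4389890) = 563728/(-3514750) = 563728*(-1/3514750) = -281864/1757375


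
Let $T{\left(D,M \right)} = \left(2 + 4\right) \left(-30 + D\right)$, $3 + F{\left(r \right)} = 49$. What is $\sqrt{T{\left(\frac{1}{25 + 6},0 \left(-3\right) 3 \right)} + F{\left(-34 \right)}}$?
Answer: $\frac{2 i \sqrt{32147}}{31} \approx 11.567 i$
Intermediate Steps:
$F{\left(r \right)} = 46$ ($F{\left(r \right)} = -3 + 49 = 46$)
$T{\left(D,M \right)} = -180 + 6 D$ ($T{\left(D,M \right)} = 6 \left(-30 + D\right) = -180 + 6 D$)
$\sqrt{T{\left(\frac{1}{25 + 6},0 \left(-3\right) 3 \right)} + F{\left(-34 \right)}} = \sqrt{\left(-180 + \frac{6}{25 + 6}\right) + 46} = \sqrt{\left(-180 + \frac{6}{31}\right) + 46} = \sqrt{- \frac{5574}{31} + 46} = \sqrt{- \frac{4148}{31}} = \frac{2 i \sqrt{32147}}{31}$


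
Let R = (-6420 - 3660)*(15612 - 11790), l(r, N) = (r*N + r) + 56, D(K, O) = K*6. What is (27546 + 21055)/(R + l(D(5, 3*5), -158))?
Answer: -48601/38530414 ≈ -0.0012614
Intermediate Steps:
D(K, O) = 6*K
l(r, N) = 56 + r + N*r (l(r, N) = (N*r + r) + 56 = (r + N*r) + 56 = 56 + r + N*r)
R = -38525760 (R = -10080*3822 = -38525760)
(27546 + 21055)/(R + l(D(5, 3*5), -158)) = (27546 + 21055)/(-38525760 + (56 + 6*5 - 948*5)) = 48601/(-38525760 + (56 + 30 - 158*30)) = 48601/(-38525760 + (56 + 30 - 4740)) = 48601/(-38525760 - 4654) = 48601/(-38530414) = 48601*(-1/38530414) = -48601/38530414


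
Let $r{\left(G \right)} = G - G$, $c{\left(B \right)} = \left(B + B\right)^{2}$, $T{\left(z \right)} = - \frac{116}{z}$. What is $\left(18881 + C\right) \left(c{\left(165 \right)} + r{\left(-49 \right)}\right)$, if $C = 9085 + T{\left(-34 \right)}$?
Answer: $\frac{51779772000}{17} \approx 3.0459 \cdot 10^{9}$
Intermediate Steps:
$c{\left(B \right)} = 4 B^{2}$ ($c{\left(B \right)} = \left(2 B\right)^{2} = 4 B^{2}$)
$r{\left(G \right)} = 0$
$C = \frac{154503}{17}$ ($C = 9085 - \frac{116}{-34} = 9085 - - \frac{58}{17} = 9085 + \frac{58}{17} = \frac{154503}{17} \approx 9088.4$)
$\left(18881 + C\right) \left(c{\left(165 \right)} + r{\left(-49 \right)}\right) = \left(18881 + \frac{154503}{17}\right) \left(4 \cdot 165^{2} + 0\right) = \frac{475480 \left(4 \cdot 27225 + 0\right)}{17} = \frac{475480 \left(108900 + 0\right)}{17} = \frac{475480}{17} \cdot 108900 = \frac{51779772000}{17}$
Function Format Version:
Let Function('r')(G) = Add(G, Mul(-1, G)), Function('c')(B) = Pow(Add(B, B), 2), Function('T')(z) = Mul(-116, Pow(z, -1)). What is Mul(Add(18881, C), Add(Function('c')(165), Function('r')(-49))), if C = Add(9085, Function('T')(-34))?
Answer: Rational(51779772000, 17) ≈ 3.0459e+9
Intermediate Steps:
Function('c')(B) = Mul(4, Pow(B, 2)) (Function('c')(B) = Pow(Mul(2, B), 2) = Mul(4, Pow(B, 2)))
Function('r')(G) = 0
C = Rational(154503, 17) (C = Add(9085, Mul(-116, Pow(-34, -1))) = Add(9085, Mul(-116, Rational(-1, 34))) = Add(9085, Rational(58, 17)) = Rational(154503, 17) ≈ 9088.4)
Mul(Add(18881, C), Add(Function('c')(165), Function('r')(-49))) = Mul(Add(18881, Rational(154503, 17)), Add(Mul(4, Pow(165, 2)), 0)) = Mul(Rational(475480, 17), Add(Mul(4, 27225), 0)) = Mul(Rational(475480, 17), Add(108900, 0)) = Mul(Rational(475480, 17), 108900) = Rational(51779772000, 17)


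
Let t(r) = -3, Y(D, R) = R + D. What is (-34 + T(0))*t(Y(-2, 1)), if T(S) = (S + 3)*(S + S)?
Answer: 102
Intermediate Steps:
Y(D, R) = D + R
T(S) = 2*S*(3 + S) (T(S) = (3 + S)*(2*S) = 2*S*(3 + S))
(-34 + T(0))*t(Y(-2, 1)) = (-34 + 2*0*(3 + 0))*(-3) = (-34 + 2*0*3)*(-3) = (-34 + 0)*(-3) = -34*(-3) = 102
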